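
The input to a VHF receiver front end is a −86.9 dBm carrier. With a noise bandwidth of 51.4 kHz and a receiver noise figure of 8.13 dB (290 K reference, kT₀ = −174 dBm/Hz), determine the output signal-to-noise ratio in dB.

31.9 dB

Noise floor: N = −174 + 10 log₁₀(B) + NF
10 log₁₀(5.14×10⁴) = 47.11 dB
N = −174 + 47.11 + 8.13 = −118.76 dBm
SNR = P_sig − N = −86.9 − (−118.76) = 31.86 dB → 31.9 dB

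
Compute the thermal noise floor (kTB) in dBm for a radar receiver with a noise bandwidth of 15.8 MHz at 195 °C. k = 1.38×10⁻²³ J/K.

−99.9 dBm

T = 195 °C + 273.15 = 468.15 K
P_n = kTB = 1.38×10⁻²³ × 468.15 × 1.58×10⁷ = 1.02×10⁻¹³ W
In dBm: 10 log₁₀(1.02×10⁻¹³ / 10⁻³) = −99.9 dBm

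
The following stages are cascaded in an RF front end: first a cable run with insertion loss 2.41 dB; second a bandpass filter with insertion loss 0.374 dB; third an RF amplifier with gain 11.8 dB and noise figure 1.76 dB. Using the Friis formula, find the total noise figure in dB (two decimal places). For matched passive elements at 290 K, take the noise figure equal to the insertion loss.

Convert to linear (a loss of L dB is a gain of −L dB): F_i = 10^(NF_i/10), G_i = 10^(G_i,dB/10)
  Stage 1: F_1 = 10^(2.41/10) = 1.742, G_1 = 10^(−2.41/10) = 0.5741
  Stage 2: F_2 = 10^(0.374/10) = 1.090, G_2 = 10^(−0.374/10) = 0.9175
  Stage 3: F_3 = 10^(1.76/10) = 1.500, G_3 = 10^(11.8/10) = 15.14
Friis cascade:
  F = 1.742 + (1.090 − 1)/0.5741 + (1.500 − 1)/0.5267 = 2.847
NF = 10 log₁₀(2.847) = 4.54 dB

4.54 dB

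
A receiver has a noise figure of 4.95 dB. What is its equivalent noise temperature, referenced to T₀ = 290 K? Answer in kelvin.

F = 10^(4.95/10) = 3.12608
T_e = (F − 1)·T₀ = (3.12608 − 1) × 290 = 617 K

617 K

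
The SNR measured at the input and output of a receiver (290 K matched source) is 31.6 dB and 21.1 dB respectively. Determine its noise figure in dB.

NF (dB) = SNR_in(dB) − SNR_out(dB) when the source is at T₀
NF = 31.6 − 21.1 = 10.5 dB

10.5 dB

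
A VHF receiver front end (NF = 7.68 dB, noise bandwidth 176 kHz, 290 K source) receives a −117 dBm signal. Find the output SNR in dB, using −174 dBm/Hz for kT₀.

−3.1 dB

Noise floor: N = −174 + 10 log₁₀(B) + NF
10 log₁₀(1.76×10⁵) = 52.46 dB
N = −174 + 52.46 + 7.68 = −113.86 dBm
SNR = P_sig − N = −117 − (−113.86) = −3.14 dB → −3.1 dB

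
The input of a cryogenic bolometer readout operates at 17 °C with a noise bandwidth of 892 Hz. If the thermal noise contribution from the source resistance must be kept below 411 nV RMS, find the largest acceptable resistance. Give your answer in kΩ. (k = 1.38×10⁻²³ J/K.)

T = 17 °C + 273.15 = 290.15 K
Johnson–Nyquist: V_n = √(4kTRB) ⇒ R = V_n² / (4kTB)
4kTB = 4 × 1.38×10⁻²³ × 290.15 × 8.92×10² = 1.43×10⁻¹⁷
R = (4.11×10⁻⁷)² / 1.43×10⁻¹⁷ = 1.18×10⁴ Ω = 11.8 kΩ

11.8 kΩ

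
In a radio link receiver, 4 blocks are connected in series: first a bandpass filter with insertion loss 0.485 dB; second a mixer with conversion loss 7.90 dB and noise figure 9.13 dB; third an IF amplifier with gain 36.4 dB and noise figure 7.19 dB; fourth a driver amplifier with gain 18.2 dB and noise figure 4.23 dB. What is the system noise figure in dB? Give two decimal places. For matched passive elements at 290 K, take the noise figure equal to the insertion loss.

Convert to linear (a loss of L dB is a gain of −L dB): F_i = 10^(NF_i/10), G_i = 10^(G_i,dB/10)
  Stage 1: F_1 = 10^(0.485/10) = 1.118, G_1 = 10^(−0.485/10) = 0.8943
  Stage 2: F_2 = 10^(9.13/10) = 8.185, G_2 = 10^(−7.90/10) = 0.1622
  Stage 3: F_3 = 10^(7.19/10) = 5.236, G_3 = 10^(36.4/10) = 4365
  Stage 4: F_4 = 10^(4.23/10) = 2.649, G_4 = 10^(18.2/10) = 66.07
Friis cascade:
  F = 1.118 + (8.185 − 1)/0.8943 + (5.236 − 1)/0.1450 + (2.649 − 1)/633.1 = 38.36
NF = 10 log₁₀(38.36) = 15.84 dB

15.84 dB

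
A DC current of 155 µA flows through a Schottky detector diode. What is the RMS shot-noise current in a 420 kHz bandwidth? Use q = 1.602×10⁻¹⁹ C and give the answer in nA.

4.57 nA

I_n = √(2qI·B)
2qI·B = 2 × 1.602×10⁻¹⁹ × 1.55×10⁻⁴ × 4.20×10⁵ = 2.09×10⁻¹⁷ A²
I_n = √(2.09×10⁻¹⁷) = 4.57×10⁻⁹ A = 4.57 nA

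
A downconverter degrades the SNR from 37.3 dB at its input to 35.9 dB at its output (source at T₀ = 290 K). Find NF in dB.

1.4 dB

NF (dB) = SNR_in(dB) − SNR_out(dB) when the source is at T₀
NF = 37.3 − 35.9 = 1.4 dB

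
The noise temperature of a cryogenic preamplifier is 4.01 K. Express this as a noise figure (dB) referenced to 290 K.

0.060 dB

F = 1 + T_e/T₀ = 1 + 4.01/290 = 1.01383
NF = 10 log₁₀(1.01383) = 0.060 dB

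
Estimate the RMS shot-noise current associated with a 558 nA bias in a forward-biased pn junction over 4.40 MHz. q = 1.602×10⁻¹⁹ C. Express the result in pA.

I_n = √(2qI·B)
2qI·B = 2 × 1.602×10⁻¹⁹ × 5.58×10⁻⁷ × 4.40×10⁶ = 7.87×10⁻¹⁹ A²
I_n = √(7.87×10⁻¹⁹) = 8.87×10⁻¹⁰ A = 887 pA

887 pA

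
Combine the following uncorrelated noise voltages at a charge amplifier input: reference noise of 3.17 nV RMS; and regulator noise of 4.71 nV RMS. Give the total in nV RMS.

5.68 nV

Uncorrelated sources add in power (mean-square): V_tot = √(ΣV_i²)
V_tot = √[(3.17×10⁻⁹)² + (4.71×10⁻⁹)²] = 5.68×10⁻⁹ V = 5.68 nV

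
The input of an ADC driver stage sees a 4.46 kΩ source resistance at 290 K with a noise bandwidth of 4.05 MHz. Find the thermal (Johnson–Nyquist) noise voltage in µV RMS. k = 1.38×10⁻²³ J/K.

17.0 µV

V_n = √(4kTRB)
4kTRB = 4 × 1.38×10⁻²³ × 290 × 4.46×10³ × 4.05×10⁶ = 2.89×10⁻¹⁰ V²
V_n = √(2.89×10⁻¹⁰) = 1.70×10⁻⁵ V = 17.0 µV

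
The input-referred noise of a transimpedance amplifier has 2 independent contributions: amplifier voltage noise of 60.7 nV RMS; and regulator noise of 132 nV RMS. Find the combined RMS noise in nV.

Uncorrelated sources add in power (mean-square): V_tot = √(ΣV_i²)
V_tot = √[(6.07×10⁻⁸)² + (1.32×10⁻⁷)²] = 1.45×10⁻⁷ V = 145 nV

145 nV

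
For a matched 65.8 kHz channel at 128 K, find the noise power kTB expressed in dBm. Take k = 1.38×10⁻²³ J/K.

P_n = kTB = 1.38×10⁻²³ × 128 × 6.58×10⁴ = 1.16×10⁻¹⁶ W
In dBm: 10 log₁₀(1.16×10⁻¹⁶ / 10⁻³) = −129.3 dBm

−129.3 dBm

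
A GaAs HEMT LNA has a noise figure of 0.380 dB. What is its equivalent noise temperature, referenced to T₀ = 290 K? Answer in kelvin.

26.5 K

F = 10^(0.380/10) = 1.09144
T_e = (F − 1)·T₀ = (1.09144 − 1) × 290 = 26.5 K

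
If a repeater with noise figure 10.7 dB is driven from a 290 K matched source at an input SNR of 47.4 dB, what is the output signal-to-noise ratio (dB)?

36.7 dB

By definition F = SNR_in/SNR_out, so in dB: SNR_out = SNR_in − NF
SNR_out = 47.4 − 10.7 = 36.7 dB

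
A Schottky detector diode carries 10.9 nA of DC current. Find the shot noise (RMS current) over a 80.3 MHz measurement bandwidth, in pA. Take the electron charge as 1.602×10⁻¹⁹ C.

530 pA

I_n = √(2qI·B)
2qI·B = 2 × 1.602×10⁻¹⁹ × 1.09×10⁻⁸ × 8.03×10⁷ = 2.80×10⁻¹⁹ A²
I_n = √(2.80×10⁻¹⁹) = 5.30×10⁻¹⁰ A = 530 pA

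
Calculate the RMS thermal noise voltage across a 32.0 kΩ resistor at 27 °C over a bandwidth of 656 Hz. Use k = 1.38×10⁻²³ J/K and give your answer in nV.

T = 27 °C + 273.15 = 300.15 K
V_n = √(4kTRB)
4kTRB = 4 × 1.38×10⁻²³ × 300.15 × 3.20×10⁴ × 6.56×10² = 3.48×10⁻¹³ V²
V_n = √(3.48×10⁻¹³) = 5.90×10⁻⁷ V = 590 nV

590 nV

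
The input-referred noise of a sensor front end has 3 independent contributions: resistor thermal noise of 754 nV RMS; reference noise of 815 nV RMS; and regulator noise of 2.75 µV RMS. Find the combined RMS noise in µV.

2.97 µV

Uncorrelated sources add in power (mean-square): V_tot = √(ΣV_i²)
V_tot = √[(7.54×10⁻⁷)² + (8.15×10⁻⁷)² + (2.75×10⁻⁶)²] = 2.97×10⁻⁶ V = 2.97 µV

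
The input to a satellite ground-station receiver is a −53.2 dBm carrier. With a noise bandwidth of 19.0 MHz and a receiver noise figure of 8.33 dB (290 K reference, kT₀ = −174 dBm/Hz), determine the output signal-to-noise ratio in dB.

39.7 dB

Noise floor: N = −174 + 10 log₁₀(B) + NF
10 log₁₀(1.90×10⁷) = 72.79 dB
N = −174 + 72.79 + 8.33 = −92.88 dBm
SNR = P_sig − N = −53.2 − (−92.88) = 39.68 dB → 39.7 dB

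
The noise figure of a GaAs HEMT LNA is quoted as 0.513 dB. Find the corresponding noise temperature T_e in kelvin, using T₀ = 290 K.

36.4 K

F = 10^(0.513/10) = 1.12538
T_e = (F − 1)·T₀ = (1.12538 − 1) × 290 = 36.4 K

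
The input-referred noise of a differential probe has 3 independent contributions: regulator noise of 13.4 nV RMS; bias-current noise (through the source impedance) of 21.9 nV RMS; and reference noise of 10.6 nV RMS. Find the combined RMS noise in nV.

Uncorrelated sources add in power (mean-square): V_tot = √(ΣV_i²)
V_tot = √[(1.34×10⁻⁸)² + (2.19×10⁻⁸)² + (1.06×10⁻⁸)²] = 2.78×10⁻⁸ V = 27.8 nV

27.8 nV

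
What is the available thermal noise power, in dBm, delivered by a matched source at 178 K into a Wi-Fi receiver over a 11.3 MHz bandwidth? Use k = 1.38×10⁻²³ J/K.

P_n = kTB = 1.38×10⁻²³ × 178 × 1.13×10⁷ = 2.78×10⁻¹⁴ W
In dBm: 10 log₁₀(2.78×10⁻¹⁴ / 10⁻³) = −105.6 dBm

−105.6 dBm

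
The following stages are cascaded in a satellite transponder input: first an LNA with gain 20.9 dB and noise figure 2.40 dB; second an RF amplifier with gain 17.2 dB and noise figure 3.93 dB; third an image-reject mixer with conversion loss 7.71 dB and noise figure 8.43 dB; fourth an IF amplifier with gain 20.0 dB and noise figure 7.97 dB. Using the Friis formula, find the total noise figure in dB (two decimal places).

Convert to linear (a loss of L dB is a gain of −L dB): F_i = 10^(NF_i/10), G_i = 10^(G_i,dB/10)
  Stage 1: F_1 = 10^(2.40/10) = 1.738, G_1 = 10^(20.9/10) = 123.0
  Stage 2: F_2 = 10^(3.93/10) = 2.472, G_2 = 10^(17.2/10) = 52.48
  Stage 3: F_3 = 10^(8.43/10) = 6.966, G_3 = 10^(−7.71/10) = 0.1694
  Stage 4: F_4 = 10^(7.97/10) = 6.266, G_4 = 10^(20.0/10) = 100.0
Friis cascade:
  F = 1.738 + (2.472 − 1)/123.0 + (6.966 − 1)/6457 + (6.266 − 1)/1094 = 1.756
NF = 10 log₁₀(1.756) = 2.44 dB

2.44 dB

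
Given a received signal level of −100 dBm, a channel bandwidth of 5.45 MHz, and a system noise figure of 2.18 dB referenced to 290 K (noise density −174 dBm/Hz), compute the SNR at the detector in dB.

4.5 dB

Noise floor: N = −174 + 10 log₁₀(B) + NF
10 log₁₀(5.45×10⁶) = 67.36 dB
N = −174 + 67.36 + 2.18 = −104.46 dBm
SNR = P_sig − N = −100 − (−104.46) = 4.46 dB → 4.5 dB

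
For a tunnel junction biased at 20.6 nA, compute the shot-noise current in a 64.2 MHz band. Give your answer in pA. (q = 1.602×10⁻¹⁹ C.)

651 pA

I_n = √(2qI·B)
2qI·B = 2 × 1.602×10⁻¹⁹ × 2.06×10⁻⁸ × 6.42×10⁷ = 4.24×10⁻¹⁹ A²
I_n = √(4.24×10⁻¹⁹) = 6.51×10⁻¹⁰ A = 651 pA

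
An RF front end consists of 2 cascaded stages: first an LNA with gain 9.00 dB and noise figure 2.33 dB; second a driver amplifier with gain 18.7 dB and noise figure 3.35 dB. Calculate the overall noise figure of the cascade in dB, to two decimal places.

2.69 dB

Convert to linear (a loss of L dB is a gain of −L dB): F_i = 10^(NF_i/10), G_i = 10^(G_i,dB/10)
  Stage 1: F_1 = 10^(2.33/10) = 1.710, G_1 = 10^(9.00/10) = 7.943
  Stage 2: F_2 = 10^(3.35/10) = 2.163, G_2 = 10^(18.7/10) = 74.13
Friis cascade:
  F = 1.710 + (2.163 − 1)/7.943 = 1.856
NF = 10 log₁₀(1.856) = 2.69 dB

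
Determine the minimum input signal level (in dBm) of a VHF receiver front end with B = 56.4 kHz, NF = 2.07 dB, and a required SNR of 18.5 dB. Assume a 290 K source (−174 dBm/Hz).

Sensitivity = −174 + 10 log₁₀(B) + NF + SNR_min
= −174 + 47.51 + 2.07 + 18.5
= −105.92 dBm → −105.9 dBm

−105.9 dBm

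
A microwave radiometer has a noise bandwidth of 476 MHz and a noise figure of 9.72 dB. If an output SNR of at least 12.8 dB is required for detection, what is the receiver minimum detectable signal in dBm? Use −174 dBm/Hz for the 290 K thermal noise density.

Sensitivity = −174 + 10 log₁₀(B) + NF + SNR_min
= −174 + 86.78 + 9.72 + 12.8
= −64.70 dBm → −64.7 dBm

−64.7 dBm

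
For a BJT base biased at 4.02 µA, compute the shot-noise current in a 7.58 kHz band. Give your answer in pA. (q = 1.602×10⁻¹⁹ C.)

98.8 pA

I_n = √(2qI·B)
2qI·B = 2 × 1.602×10⁻¹⁹ × 4.02×10⁻⁶ × 7.58×10³ = 9.76×10⁻²¹ A²
I_n = √(9.76×10⁻²¹) = 9.88×10⁻¹¹ A = 98.8 pA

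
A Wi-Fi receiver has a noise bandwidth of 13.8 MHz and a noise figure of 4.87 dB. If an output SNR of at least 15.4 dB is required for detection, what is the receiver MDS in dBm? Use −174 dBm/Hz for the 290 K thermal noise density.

Sensitivity = −174 + 10 log₁₀(B) + NF + SNR_min
= −174 + 71.4 + 4.87 + 15.4
= −82.33 dBm → −82.3 dBm

−82.3 dBm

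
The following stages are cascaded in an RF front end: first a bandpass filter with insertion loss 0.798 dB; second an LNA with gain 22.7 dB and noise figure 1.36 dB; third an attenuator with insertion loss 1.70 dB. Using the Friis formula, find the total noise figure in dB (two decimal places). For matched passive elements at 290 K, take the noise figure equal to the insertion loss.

2.17 dB

Convert to linear (a loss of L dB is a gain of −L dB): F_i = 10^(NF_i/10), G_i = 10^(G_i,dB/10)
  Stage 1: F_1 = 10^(0.798/10) = 1.202, G_1 = 10^(−0.798/10) = 0.8321
  Stage 2: F_2 = 10^(1.36/10) = 1.368, G_2 = 10^(22.7/10) = 186.2
  Stage 3: F_3 = 10^(1.70/10) = 1.479, G_3 = 10^(−1.70/10) = 0.6761
Friis cascade:
  F = 1.202 + (1.368 − 1)/0.8321 + (1.479 − 1)/155.0 = 1.647
NF = 10 log₁₀(1.647) = 2.17 dB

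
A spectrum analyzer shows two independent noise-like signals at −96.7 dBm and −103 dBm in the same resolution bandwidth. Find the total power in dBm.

−95.8 dBm

Convert to linear, add, convert back:
P₁ = 2.14×10⁻¹³ W, P₂ = 5.01×10⁻¹⁴ W
P_tot = 2.64×10⁻¹³ W → 10 log₁₀(P_tot / 10⁻³) = −95.8 dBm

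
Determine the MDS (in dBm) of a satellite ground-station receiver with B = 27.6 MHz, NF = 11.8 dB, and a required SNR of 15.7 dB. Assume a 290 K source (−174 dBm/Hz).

Sensitivity = −174 + 10 log₁₀(B) + NF + SNR_min
= −174 + 74.41 + 11.8 + 15.7
= −72.09 dBm → −72.1 dBm

−72.1 dBm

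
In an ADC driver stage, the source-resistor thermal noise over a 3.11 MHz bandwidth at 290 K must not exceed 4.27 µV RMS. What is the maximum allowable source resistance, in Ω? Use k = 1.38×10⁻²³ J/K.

366 Ω

Johnson–Nyquist: V_n = √(4kTRB) ⇒ R = V_n² / (4kTB)
4kTB = 4 × 1.38×10⁻²³ × 290 × 3.11×10⁶ = 4.98×10⁻¹⁴
R = (4.27×10⁻⁶)² / 4.98×10⁻¹⁴ = 3.66×10² Ω = 366 Ω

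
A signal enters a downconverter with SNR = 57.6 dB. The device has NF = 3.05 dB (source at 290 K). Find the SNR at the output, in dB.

By definition F = SNR_in/SNR_out, so in dB: SNR_out = SNR_in − NF
SNR_out = 57.6 − 3.05 = 54.55 dB

54.55 dB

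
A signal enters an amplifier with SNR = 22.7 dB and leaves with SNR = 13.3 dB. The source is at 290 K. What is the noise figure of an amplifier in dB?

NF (dB) = SNR_in(dB) − SNR_out(dB) when the source is at T₀
NF = 22.7 − 13.3 = 9.4 dB

9.4 dB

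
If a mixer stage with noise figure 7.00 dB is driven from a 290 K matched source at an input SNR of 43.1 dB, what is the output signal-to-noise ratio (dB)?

By definition F = SNR_in/SNR_out, so in dB: SNR_out = SNR_in − NF
SNR_out = 43.1 − 7.00 = 36.10 dB

36.10 dB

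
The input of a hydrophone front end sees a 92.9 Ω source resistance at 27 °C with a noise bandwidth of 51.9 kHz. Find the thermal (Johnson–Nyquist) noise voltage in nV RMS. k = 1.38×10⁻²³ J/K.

283 nV

T = 27 °C + 273.15 = 300.15 K
V_n = √(4kTRB)
4kTRB = 4 × 1.38×10⁻²³ × 300.15 × 9.29×10¹ × 5.19×10⁴ = 7.99×10⁻¹⁴ V²
V_n = √(7.99×10⁻¹⁴) = 2.83×10⁻⁷ V = 283 nV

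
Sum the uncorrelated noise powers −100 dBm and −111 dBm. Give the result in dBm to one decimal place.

Convert to linear, add, convert back:
P₁ = 1.00×10⁻¹³ W, P₂ = 7.94×10⁻¹⁵ W
P_tot = 1.08×10⁻¹³ W → 10 log₁₀(P_tot / 10⁻³) = −99.7 dBm

−99.7 dBm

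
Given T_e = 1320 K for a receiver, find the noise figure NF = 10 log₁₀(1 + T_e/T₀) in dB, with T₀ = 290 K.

F = 1 + T_e/T₀ = 1 + 1320/290 = 5.55172
NF = 10 log₁₀(5.55172) = 7.44 dB

7.44 dB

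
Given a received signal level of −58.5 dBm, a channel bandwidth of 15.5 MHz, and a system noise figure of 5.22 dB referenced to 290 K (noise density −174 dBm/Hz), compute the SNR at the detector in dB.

38.4 dB

Noise floor: N = −174 + 10 log₁₀(B) + NF
10 log₁₀(1.55×10⁷) = 71.9 dB
N = −174 + 71.9 + 5.22 = −96.88 dBm
SNR = P_sig − N = −58.5 − (−96.88) = 38.38 dB → 38.4 dB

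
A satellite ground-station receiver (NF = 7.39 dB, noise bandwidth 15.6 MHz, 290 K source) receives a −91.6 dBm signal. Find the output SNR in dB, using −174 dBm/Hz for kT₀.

Noise floor: N = −174 + 10 log₁₀(B) + NF
10 log₁₀(1.56×10⁷) = 71.93 dB
N = −174 + 71.93 + 7.39 = −94.68 dBm
SNR = P_sig − N = −91.6 − (−94.68) = 3.08 dB → 3.1 dB

3.1 dB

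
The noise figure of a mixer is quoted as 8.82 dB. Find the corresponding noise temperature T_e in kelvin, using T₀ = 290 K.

F = 10^(8.82/10) = 7.62079
T_e = (F − 1)·T₀ = (7.62079 − 1) × 290 = 1920 K

1920 K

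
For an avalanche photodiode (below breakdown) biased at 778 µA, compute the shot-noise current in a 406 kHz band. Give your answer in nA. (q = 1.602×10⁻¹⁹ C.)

10.1 nA

I_n = √(2qI·B)
2qI·B = 2 × 1.602×10⁻¹⁹ × 7.78×10⁻⁴ × 4.06×10⁵ = 1.01×10⁻¹⁶ A²
I_n = √(1.01×10⁻¹⁶) = 1.01×10⁻⁸ A = 10.1 nA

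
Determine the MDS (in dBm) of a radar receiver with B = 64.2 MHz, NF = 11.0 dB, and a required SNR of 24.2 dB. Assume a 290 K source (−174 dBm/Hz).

−60.7 dBm

Sensitivity = −174 + 10 log₁₀(B) + NF + SNR_min
= −174 + 78.08 + 11.0 + 24.2
= −60.72 dBm → −60.7 dBm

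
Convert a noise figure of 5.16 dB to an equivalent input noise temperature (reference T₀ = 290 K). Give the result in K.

F = 10^(5.16/10) = 3.28095
T_e = (F − 1)·T₀ = (3.28095 − 1) × 290 = 661 K

661 K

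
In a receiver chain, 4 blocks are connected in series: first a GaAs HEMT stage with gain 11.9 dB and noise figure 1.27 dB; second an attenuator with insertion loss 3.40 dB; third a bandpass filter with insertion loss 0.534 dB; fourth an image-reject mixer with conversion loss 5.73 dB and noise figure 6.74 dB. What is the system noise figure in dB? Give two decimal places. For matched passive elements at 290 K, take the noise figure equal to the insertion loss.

Convert to linear (a loss of L dB is a gain of −L dB): F_i = 10^(NF_i/10), G_i = 10^(G_i,dB/10)
  Stage 1: F_1 = 10^(1.27/10) = 1.340, G_1 = 10^(11.9/10) = 15.49
  Stage 2: F_2 = 10^(3.40/10) = 2.188, G_2 = 10^(−3.40/10) = 0.4571
  Stage 3: F_3 = 10^(0.534/10) = 1.131, G_3 = 10^(−0.534/10) = 0.8843
  Stage 4: F_4 = 10^(6.74/10) = 4.721, G_4 = 10^(−5.73/10) = 0.2673
Friis cascade:
  F = 1.340 + (2.188 − 1)/15.49 + (1.131 − 1)/7.079 + (4.721 − 1)/6.260 = 2.029
NF = 10 log₁₀(2.029) = 3.07 dB

3.07 dB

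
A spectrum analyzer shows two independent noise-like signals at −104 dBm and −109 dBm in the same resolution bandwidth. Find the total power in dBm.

Convert to linear, add, convert back:
P₁ = 3.98×10⁻¹⁴ W, P₂ = 1.26×10⁻¹⁴ W
P_tot = 5.24×10⁻¹⁴ W → 10 log₁₀(P_tot / 10⁻³) = −102.8 dBm

−102.8 dBm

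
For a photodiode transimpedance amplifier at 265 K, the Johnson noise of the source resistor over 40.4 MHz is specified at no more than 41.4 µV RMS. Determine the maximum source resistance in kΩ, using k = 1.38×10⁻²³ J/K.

2.90 kΩ

Johnson–Nyquist: V_n = √(4kTRB) ⇒ R = V_n² / (4kTB)
4kTB = 4 × 1.38×10⁻²³ × 265 × 4.04×10⁷ = 5.91×10⁻¹³
R = (4.14×10⁻⁵)² / 5.91×10⁻¹³ = 2.90×10³ Ω = 2.90 kΩ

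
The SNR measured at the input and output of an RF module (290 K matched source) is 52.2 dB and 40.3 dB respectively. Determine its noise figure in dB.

11.9 dB

NF (dB) = SNR_in(dB) − SNR_out(dB) when the source is at T₀
NF = 52.2 − 40.3 = 11.9 dB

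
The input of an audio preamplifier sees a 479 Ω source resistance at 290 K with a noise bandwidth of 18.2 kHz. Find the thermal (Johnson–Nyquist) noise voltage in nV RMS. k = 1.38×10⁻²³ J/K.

V_n = √(4kTRB)
4kTRB = 4 × 1.38×10⁻²³ × 290 × 4.79×10² × 1.82×10⁴ = 1.40×10⁻¹³ V²
V_n = √(1.40×10⁻¹³) = 3.74×10⁻⁷ V = 374 nV

374 nV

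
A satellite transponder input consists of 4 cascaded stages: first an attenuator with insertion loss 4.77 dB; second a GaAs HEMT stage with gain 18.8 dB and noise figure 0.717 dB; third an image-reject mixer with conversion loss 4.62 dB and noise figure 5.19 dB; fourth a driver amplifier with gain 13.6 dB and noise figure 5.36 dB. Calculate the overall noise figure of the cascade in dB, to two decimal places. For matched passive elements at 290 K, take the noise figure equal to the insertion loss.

5.92 dB

Convert to linear (a loss of L dB is a gain of −L dB): F_i = 10^(NF_i/10), G_i = 10^(G_i,dB/10)
  Stage 1: F_1 = 10^(4.77/10) = 2.999, G_1 = 10^(−4.77/10) = 0.3334
  Stage 2: F_2 = 10^(0.717/10) = 1.180, G_2 = 10^(18.8/10) = 75.86
  Stage 3: F_3 = 10^(5.19/10) = 3.304, G_3 = 10^(−4.62/10) = 0.3451
  Stage 4: F_4 = 10^(5.36/10) = 3.436, G_4 = 10^(13.6/10) = 22.91
Friis cascade:
  F = 2.999 + (1.180 − 1)/0.3334 + (3.304 − 1)/25.29 + (3.436 − 1)/8.730 = 3.908
NF = 10 log₁₀(3.908) = 5.92 dB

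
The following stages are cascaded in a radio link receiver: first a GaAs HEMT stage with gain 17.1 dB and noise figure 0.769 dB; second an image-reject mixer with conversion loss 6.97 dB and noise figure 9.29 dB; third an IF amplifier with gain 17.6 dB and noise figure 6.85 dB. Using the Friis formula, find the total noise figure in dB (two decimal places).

2.34 dB

Convert to linear (a loss of L dB is a gain of −L dB): F_i = 10^(NF_i/10), G_i = 10^(G_i,dB/10)
  Stage 1: F_1 = 10^(0.769/10) = 1.194, G_1 = 10^(17.1/10) = 51.29
  Stage 2: F_2 = 10^(9.29/10) = 8.492, G_2 = 10^(−6.97/10) = 0.2009
  Stage 3: F_3 = 10^(6.85/10) = 4.842, G_3 = 10^(17.6/10) = 57.54
Friis cascade:
  F = 1.194 + (8.492 − 1)/51.29 + (4.842 − 1)/10.30 = 1.713
NF = 10 log₁₀(1.713) = 2.34 dB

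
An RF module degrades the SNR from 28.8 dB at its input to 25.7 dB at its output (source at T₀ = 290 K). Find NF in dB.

3.1 dB

NF (dB) = SNR_in(dB) − SNR_out(dB) when the source is at T₀
NF = 28.8 − 25.7 = 3.1 dB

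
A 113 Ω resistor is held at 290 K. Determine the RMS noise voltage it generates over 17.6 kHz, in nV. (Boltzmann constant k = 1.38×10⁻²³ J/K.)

178 nV

V_n = √(4kTRB)
4kTRB = 4 × 1.38×10⁻²³ × 290 × 1.13×10² × 1.76×10⁴ = 3.18×10⁻¹⁴ V²
V_n = √(3.18×10⁻¹⁴) = 1.78×10⁻⁷ V = 178 nV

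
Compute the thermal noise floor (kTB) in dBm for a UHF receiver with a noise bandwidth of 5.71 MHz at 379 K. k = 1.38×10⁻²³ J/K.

P_n = kTB = 1.38×10⁻²³ × 379 × 5.71×10⁶ = 2.99×10⁻¹⁴ W
In dBm: 10 log₁₀(2.99×10⁻¹⁴ / 10⁻³) = −105.2 dBm

−105.2 dBm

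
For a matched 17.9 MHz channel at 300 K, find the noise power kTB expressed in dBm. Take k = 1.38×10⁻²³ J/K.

P_n = kTB = 1.38×10⁻²³ × 300 × 1.79×10⁷ = 7.41×10⁻¹⁴ W
In dBm: 10 log₁₀(7.41×10⁻¹⁴ / 10⁻³) = −101.3 dBm

−101.3 dBm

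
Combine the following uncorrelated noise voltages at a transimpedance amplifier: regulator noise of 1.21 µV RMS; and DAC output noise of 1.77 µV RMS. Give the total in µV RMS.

2.14 µV

Uncorrelated sources add in power (mean-square): V_tot = √(ΣV_i²)
V_tot = √[(1.21×10⁻⁶)² + (1.77×10⁻⁶)²] = 2.14×10⁻⁶ V = 2.14 µV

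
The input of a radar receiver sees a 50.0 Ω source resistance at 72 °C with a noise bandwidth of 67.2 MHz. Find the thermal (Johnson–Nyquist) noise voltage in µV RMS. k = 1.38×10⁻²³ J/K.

T = 72 °C + 273.15 = 345.15 K
V_n = √(4kTRB)
4kTRB = 4 × 1.38×10⁻²³ × 345.15 × 5.00×10¹ × 6.72×10⁷ = 6.40×10⁻¹¹ V²
V_n = √(6.40×10⁻¹¹) = 8.00×10⁻⁶ V = 8.00 µV

8.00 µV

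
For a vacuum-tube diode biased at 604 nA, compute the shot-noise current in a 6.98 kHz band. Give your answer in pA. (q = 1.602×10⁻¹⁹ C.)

I_n = √(2qI·B)
2qI·B = 2 × 1.602×10⁻¹⁹ × 6.04×10⁻⁷ × 6.98×10³ = 1.35×10⁻²¹ A²
I_n = √(1.35×10⁻²¹) = 3.68×10⁻¹¹ A = 36.8 pA

36.8 pA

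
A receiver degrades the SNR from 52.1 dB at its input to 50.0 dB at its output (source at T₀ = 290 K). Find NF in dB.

2.1 dB

NF (dB) = SNR_in(dB) − SNR_out(dB) when the source is at T₀
NF = 52.1 − 50.0 = 2.1 dB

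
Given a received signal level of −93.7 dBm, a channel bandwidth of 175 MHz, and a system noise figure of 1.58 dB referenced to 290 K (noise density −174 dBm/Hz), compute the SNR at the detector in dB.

−3.7 dB

Noise floor: N = −174 + 10 log₁₀(B) + NF
10 log₁₀(1.75×10⁸) = 82.43 dB
N = −174 + 82.43 + 1.58 = −89.99 dBm
SNR = P_sig − N = −93.7 − (−89.99) = −3.71 dB → −3.7 dB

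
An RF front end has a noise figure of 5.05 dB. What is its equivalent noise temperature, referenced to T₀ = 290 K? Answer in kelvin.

F = 10^(5.05/10) = 3.1989
T_e = (F − 1)·T₀ = (3.1989 − 1) × 290 = 638 K

638 K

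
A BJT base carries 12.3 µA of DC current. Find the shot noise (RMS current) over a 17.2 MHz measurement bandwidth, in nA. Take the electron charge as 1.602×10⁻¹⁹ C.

I_n = √(2qI·B)
2qI·B = 2 × 1.602×10⁻¹⁹ × 1.23×10⁻⁵ × 1.72×10⁷ = 6.78×10⁻¹⁷ A²
I_n = √(6.78×10⁻¹⁷) = 8.23×10⁻⁹ A = 8.23 nA

8.23 nA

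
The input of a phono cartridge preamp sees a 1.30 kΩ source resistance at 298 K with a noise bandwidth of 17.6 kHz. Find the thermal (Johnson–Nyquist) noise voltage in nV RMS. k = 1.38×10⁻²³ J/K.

613 nV

V_n = √(4kTRB)
4kTRB = 4 × 1.38×10⁻²³ × 298 × 1.30×10³ × 1.76×10⁴ = 3.76×10⁻¹³ V²
V_n = √(3.76×10⁻¹³) = 6.13×10⁻⁷ V = 613 nV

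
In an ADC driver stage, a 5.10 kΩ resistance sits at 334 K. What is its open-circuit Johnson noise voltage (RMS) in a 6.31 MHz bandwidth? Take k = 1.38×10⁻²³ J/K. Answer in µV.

24.4 µV

V_n = √(4kTRB)
4kTRB = 4 × 1.38×10⁻²³ × 334 × 5.10×10³ × 6.31×10⁶ = 5.93×10⁻¹⁰ V²
V_n = √(5.93×10⁻¹⁰) = 2.44×10⁻⁵ V = 24.4 µV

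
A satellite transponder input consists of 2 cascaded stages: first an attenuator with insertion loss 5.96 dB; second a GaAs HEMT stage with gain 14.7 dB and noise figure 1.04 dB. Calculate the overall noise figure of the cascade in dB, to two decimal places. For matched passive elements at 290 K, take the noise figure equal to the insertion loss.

7.00 dB

Convert to linear (a loss of L dB is a gain of −L dB): F_i = 10^(NF_i/10), G_i = 10^(G_i,dB/10)
  Stage 1: F_1 = 10^(5.96/10) = 3.945, G_1 = 10^(−5.96/10) = 0.2535
  Stage 2: F_2 = 10^(1.04/10) = 1.271, G_2 = 10^(14.7/10) = 29.51
Friis cascade:
  F = 3.945 + (1.271 − 1)/0.2535 = 5.012
NF = 10 log₁₀(5.012) = 7.00 dB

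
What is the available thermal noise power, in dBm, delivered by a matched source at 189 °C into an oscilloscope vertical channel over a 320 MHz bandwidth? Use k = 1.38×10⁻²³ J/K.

T = 189 °C + 273.15 = 462.15 K
P_n = kTB = 1.38×10⁻²³ × 462.15 × 3.20×10⁸ = 2.04×10⁻¹² W
In dBm: 10 log₁₀(2.04×10⁻¹² / 10⁻³) = −86.9 dBm

−86.9 dBm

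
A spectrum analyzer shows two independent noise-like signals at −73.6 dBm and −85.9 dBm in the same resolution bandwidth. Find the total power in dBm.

−73.4 dBm

Convert to linear, add, convert back:
P₁ = 4.37×10⁻¹¹ W, P₂ = 2.57×10⁻¹² W
P_tot = 4.62×10⁻¹¹ W → 10 log₁₀(P_tot / 10⁻³) = −73.4 dBm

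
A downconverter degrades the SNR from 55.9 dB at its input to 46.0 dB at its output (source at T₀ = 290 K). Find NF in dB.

NF (dB) = SNR_in(dB) − SNR_out(dB) when the source is at T₀
NF = 55.9 − 46.0 = 9.9 dB

9.9 dB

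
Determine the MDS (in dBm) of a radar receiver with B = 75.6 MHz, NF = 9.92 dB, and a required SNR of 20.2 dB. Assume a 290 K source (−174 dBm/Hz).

Sensitivity = −174 + 10 log₁₀(B) + NF + SNR_min
= −174 + 78.79 + 9.92 + 20.2
= −65.09 dBm → −65.1 dBm

−65.1 dBm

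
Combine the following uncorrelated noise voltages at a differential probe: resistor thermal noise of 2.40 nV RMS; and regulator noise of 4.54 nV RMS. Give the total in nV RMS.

Uncorrelated sources add in power (mean-square): V_tot = √(ΣV_i²)
V_tot = √[(2.40×10⁻⁹)² + (4.54×10⁻⁹)²] = 5.14×10⁻⁹ V = 5.14 nV

5.14 nV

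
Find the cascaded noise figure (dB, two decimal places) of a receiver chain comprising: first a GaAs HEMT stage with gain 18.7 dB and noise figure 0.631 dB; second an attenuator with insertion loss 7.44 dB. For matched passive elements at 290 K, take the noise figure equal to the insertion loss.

Convert to linear (a loss of L dB is a gain of −L dB): F_i = 10^(NF_i/10), G_i = 10^(G_i,dB/10)
  Stage 1: F_1 = 10^(0.631/10) = 1.156, G_1 = 10^(18.7/10) = 74.13
  Stage 2: F_2 = 10^(7.44/10) = 5.546, G_2 = 10^(−7.44/10) = 0.1803
Friis cascade:
  F = 1.156 + (5.546 − 1)/74.13 = 1.218
NF = 10 log₁₀(1.218) = 0.86 dB

0.86 dB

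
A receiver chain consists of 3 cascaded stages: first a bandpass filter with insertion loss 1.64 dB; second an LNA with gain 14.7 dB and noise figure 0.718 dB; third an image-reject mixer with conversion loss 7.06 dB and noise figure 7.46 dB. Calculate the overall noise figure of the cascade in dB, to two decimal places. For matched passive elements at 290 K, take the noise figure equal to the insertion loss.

2.89 dB

Convert to linear (a loss of L dB is a gain of −L dB): F_i = 10^(NF_i/10), G_i = 10^(G_i,dB/10)
  Stage 1: F_1 = 10^(1.64/10) = 1.459, G_1 = 10^(−1.64/10) = 0.6855
  Stage 2: F_2 = 10^(0.718/10) = 1.180, G_2 = 10^(14.7/10) = 29.51
  Stage 3: F_3 = 10^(7.46/10) = 5.572, G_3 = 10^(−7.06/10) = 0.1968
Friis cascade:
  F = 1.459 + (1.180 − 1)/0.6855 + (5.572 − 1)/20.23 = 1.947
NF = 10 log₁₀(1.947) = 2.89 dB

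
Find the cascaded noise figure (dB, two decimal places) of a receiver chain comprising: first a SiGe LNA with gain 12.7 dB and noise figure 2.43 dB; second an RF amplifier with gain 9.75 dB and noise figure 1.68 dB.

Convert to linear (a loss of L dB is a gain of −L dB): F_i = 10^(NF_i/10), G_i = 10^(G_i,dB/10)
  Stage 1: F_1 = 10^(2.43/10) = 1.750, G_1 = 10^(12.7/10) = 18.62
  Stage 2: F_2 = 10^(1.68/10) = 1.472, G_2 = 10^(9.75/10) = 9.441
Friis cascade:
  F = 1.750 + (1.472 − 1)/18.62 = 1.775
NF = 10 log₁₀(1.775) = 2.49 dB

2.49 dB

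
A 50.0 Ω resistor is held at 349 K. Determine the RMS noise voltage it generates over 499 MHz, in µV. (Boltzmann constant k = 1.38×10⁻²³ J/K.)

21.9 µV

V_n = √(4kTRB)
4kTRB = 4 × 1.38×10⁻²³ × 349 × 5.00×10¹ × 4.99×10⁸ = 4.81×10⁻¹⁰ V²
V_n = √(4.81×10⁻¹⁰) = 2.19×10⁻⁵ V = 21.9 µV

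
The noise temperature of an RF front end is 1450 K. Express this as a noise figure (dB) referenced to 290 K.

F = 1 + T_e/T₀ = 1 + 1450/290 = 6
NF = 10 log₁₀(6) = 7.78 dB

7.78 dB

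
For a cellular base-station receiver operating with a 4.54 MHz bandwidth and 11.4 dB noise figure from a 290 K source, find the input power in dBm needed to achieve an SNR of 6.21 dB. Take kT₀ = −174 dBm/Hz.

−89.8 dBm

Sensitivity = −174 + 10 log₁₀(B) + NF + SNR_min
= −174 + 66.57 + 11.4 + 6.21
= −89.82 dBm → −89.8 dBm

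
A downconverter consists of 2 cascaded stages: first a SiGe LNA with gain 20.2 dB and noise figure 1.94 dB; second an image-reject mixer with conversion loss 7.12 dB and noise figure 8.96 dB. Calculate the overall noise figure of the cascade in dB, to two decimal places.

Convert to linear (a loss of L dB is a gain of −L dB): F_i = 10^(NF_i/10), G_i = 10^(G_i,dB/10)
  Stage 1: F_1 = 10^(1.94/10) = 1.563, G_1 = 10^(20.2/10) = 104.7
  Stage 2: F_2 = 10^(8.96/10) = 7.870, G_2 = 10^(−7.12/10) = 0.1941
Friis cascade:
  F = 1.563 + (7.870 − 1)/104.7 = 1.629
NF = 10 log₁₀(1.629) = 2.12 dB

2.12 dB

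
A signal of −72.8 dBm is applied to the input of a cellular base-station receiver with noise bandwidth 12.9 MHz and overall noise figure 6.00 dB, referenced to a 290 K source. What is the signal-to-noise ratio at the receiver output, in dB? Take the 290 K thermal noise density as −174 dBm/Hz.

24.1 dB

Noise floor: N = −174 + 10 log₁₀(B) + NF
10 log₁₀(1.29×10⁷) = 71.11 dB
N = −174 + 71.11 + 6.00 = −96.89 dBm
SNR = P_sig − N = −72.8 − (−96.89) = 24.09 dB → 24.1 dB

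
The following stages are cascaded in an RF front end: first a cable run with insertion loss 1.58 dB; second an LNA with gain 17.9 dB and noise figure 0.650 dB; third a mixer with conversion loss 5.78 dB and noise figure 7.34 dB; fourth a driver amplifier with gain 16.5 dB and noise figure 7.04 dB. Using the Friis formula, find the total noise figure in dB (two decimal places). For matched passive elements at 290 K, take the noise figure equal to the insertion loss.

Convert to linear (a loss of L dB is a gain of −L dB): F_i = 10^(NF_i/10), G_i = 10^(G_i,dB/10)
  Stage 1: F_1 = 10^(1.58/10) = 1.439, G_1 = 10^(−1.58/10) = 0.6950
  Stage 2: F_2 = 10^(0.650/10) = 1.161, G_2 = 10^(17.9/10) = 61.66
  Stage 3: F_3 = 10^(7.34/10) = 5.420, G_3 = 10^(−5.78/10) = 0.2642
  Stage 4: F_4 = 10^(7.04/10) = 5.058, G_4 = 10^(16.5/10) = 44.67
Friis cascade:
  F = 1.439 + (1.161 − 1)/0.6950 + (5.420 − 1)/42.85 + (5.058 − 1)/11.32 = 2.133
NF = 10 log₁₀(2.133) = 3.29 dB

3.29 dB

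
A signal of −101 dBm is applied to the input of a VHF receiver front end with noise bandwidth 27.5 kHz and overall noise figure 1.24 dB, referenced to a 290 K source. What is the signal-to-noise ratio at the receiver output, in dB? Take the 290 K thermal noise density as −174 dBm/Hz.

Noise floor: N = −174 + 10 log₁₀(B) + NF
10 log₁₀(2.75×10⁴) = 44.39 dB
N = −174 + 44.39 + 1.24 = −128.37 dBm
SNR = P_sig − N = −101 − (−128.37) = 27.37 dB → 27.4 dB

27.4 dB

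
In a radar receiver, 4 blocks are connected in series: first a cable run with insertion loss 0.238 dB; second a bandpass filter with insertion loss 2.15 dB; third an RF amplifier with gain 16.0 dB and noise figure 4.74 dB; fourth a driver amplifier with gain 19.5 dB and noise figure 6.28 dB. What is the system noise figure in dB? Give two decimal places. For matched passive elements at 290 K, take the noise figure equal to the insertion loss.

Convert to linear (a loss of L dB is a gain of −L dB): F_i = 10^(NF_i/10), G_i = 10^(G_i,dB/10)
  Stage 1: F_1 = 10^(0.238/10) = 1.056, G_1 = 10^(−0.238/10) = 0.9467
  Stage 2: F_2 = 10^(2.15/10) = 1.641, G_2 = 10^(−2.15/10) = 0.6095
  Stage 3: F_3 = 10^(4.74/10) = 2.979, G_3 = 10^(16.0/10) = 39.81
  Stage 4: F_4 = 10^(6.28/10) = 4.246, G_4 = 10^(19.5/10) = 89.13
Friis cascade:
  F = 1.056 + (1.641 − 1)/0.9467 + (2.979 − 1)/0.5770 + (4.246 − 1)/22.97 = 5.303
NF = 10 log₁₀(5.303) = 7.25 dB

7.25 dB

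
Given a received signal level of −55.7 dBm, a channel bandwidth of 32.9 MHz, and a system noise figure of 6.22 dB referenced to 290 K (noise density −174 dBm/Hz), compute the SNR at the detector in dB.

36.9 dB

Noise floor: N = −174 + 10 log₁₀(B) + NF
10 log₁₀(3.29×10⁷) = 75.17 dB
N = −174 + 75.17 + 6.22 = −92.61 dBm
SNR = P_sig − N = −55.7 − (−92.61) = 36.91 dB → 36.9 dB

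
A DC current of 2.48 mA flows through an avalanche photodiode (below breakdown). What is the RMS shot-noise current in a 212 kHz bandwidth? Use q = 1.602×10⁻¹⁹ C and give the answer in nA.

13.0 nA

I_n = √(2qI·B)
2qI·B = 2 × 1.602×10⁻¹⁹ × 2.48×10⁻³ × 2.12×10⁵ = 1.68×10⁻¹⁶ A²
I_n = √(1.68×10⁻¹⁶) = 1.30×10⁻⁸ A = 13.0 nA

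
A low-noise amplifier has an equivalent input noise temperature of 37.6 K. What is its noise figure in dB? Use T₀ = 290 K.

0.529 dB

F = 1 + T_e/T₀ = 1 + 37.6/290 = 1.12966
NF = 10 log₁₀(1.12966) = 0.529 dB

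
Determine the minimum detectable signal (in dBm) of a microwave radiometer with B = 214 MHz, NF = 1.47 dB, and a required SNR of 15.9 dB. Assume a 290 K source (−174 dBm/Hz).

−73.3 dBm

Sensitivity = −174 + 10 log₁₀(B) + NF + SNR_min
= −174 + 83.3 + 1.47 + 15.9
= −73.33 dBm → −73.3 dBm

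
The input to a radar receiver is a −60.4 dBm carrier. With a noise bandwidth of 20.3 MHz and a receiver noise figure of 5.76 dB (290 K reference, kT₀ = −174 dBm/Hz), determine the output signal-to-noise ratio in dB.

Noise floor: N = −174 + 10 log₁₀(B) + NF
10 log₁₀(2.03×10⁷) = 73.07 dB
N = −174 + 73.07 + 5.76 = −95.17 dBm
SNR = P_sig − N = −60.4 − (−95.17) = 34.77 dB → 34.8 dB

34.8 dB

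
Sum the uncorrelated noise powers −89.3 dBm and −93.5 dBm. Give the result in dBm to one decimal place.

Convert to linear, add, convert back:
P₁ = 1.17×10⁻¹² W, P₂ = 4.47×10⁻¹³ W
P_tot = 1.62×10⁻¹² W → 10 log₁₀(P_tot / 10⁻³) = −87.9 dBm

−87.9 dBm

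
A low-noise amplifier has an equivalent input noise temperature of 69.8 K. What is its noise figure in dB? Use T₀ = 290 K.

0.937 dB

F = 1 + T_e/T₀ = 1 + 69.8/290 = 1.24069
NF = 10 log₁₀(1.24069) = 0.937 dB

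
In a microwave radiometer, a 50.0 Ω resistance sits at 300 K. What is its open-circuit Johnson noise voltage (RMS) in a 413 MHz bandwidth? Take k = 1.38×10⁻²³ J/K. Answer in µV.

V_n = √(4kTRB)
4kTRB = 4 × 1.38×10⁻²³ × 300 × 5.00×10¹ × 4.13×10⁸ = 3.42×10⁻¹⁰ V²
V_n = √(3.42×10⁻¹⁰) = 1.85×10⁻⁵ V = 18.5 µV

18.5 µV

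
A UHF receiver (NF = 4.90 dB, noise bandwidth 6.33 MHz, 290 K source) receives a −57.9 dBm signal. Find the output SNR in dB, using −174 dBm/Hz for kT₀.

Noise floor: N = −174 + 10 log₁₀(B) + NF
10 log₁₀(6.33×10⁶) = 68.01 dB
N = −174 + 68.01 + 4.90 = −101.09 dBm
SNR = P_sig − N = −57.9 − (−101.09) = 43.19 dB → 43.2 dB

43.2 dB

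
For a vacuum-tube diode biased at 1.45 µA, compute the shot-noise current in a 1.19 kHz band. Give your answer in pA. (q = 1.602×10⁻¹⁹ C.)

23.5 pA

I_n = √(2qI·B)
2qI·B = 2 × 1.602×10⁻¹⁹ × 1.45×10⁻⁶ × 1.19×10³ = 5.53×10⁻²² A²
I_n = √(5.53×10⁻²²) = 2.35×10⁻¹¹ A = 23.5 pA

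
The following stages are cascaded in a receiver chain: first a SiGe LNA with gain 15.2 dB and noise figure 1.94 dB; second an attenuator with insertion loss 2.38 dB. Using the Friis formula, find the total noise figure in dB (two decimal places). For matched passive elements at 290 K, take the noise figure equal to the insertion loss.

2.00 dB

Convert to linear (a loss of L dB is a gain of −L dB): F_i = 10^(NF_i/10), G_i = 10^(G_i,dB/10)
  Stage 1: F_1 = 10^(1.94/10) = 1.563, G_1 = 10^(15.2/10) = 33.11
  Stage 2: F_2 = 10^(2.38/10) = 1.730, G_2 = 10^(−2.38/10) = 0.5781
Friis cascade:
  F = 1.563 + (1.730 − 1)/33.11 = 1.585
NF = 10 log₁₀(1.585) = 2.00 dB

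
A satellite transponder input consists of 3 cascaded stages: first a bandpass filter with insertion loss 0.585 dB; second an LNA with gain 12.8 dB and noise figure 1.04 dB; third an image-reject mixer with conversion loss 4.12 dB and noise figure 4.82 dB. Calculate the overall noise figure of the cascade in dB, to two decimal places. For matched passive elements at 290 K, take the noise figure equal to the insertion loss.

1.98 dB

Convert to linear (a loss of L dB is a gain of −L dB): F_i = 10^(NF_i/10), G_i = 10^(G_i,dB/10)
  Stage 1: F_1 = 10^(0.585/10) = 1.144, G_1 = 10^(−0.585/10) = 0.8740
  Stage 2: F_2 = 10^(1.04/10) = 1.271, G_2 = 10^(12.8/10) = 19.05
  Stage 3: F_3 = 10^(4.82/10) = 3.034, G_3 = 10^(−4.12/10) = 0.3873
Friis cascade:
  F = 1.144 + (1.271 − 1)/0.8740 + (3.034 − 1)/16.65 = 1.576
NF = 10 log₁₀(1.576) = 1.98 dB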